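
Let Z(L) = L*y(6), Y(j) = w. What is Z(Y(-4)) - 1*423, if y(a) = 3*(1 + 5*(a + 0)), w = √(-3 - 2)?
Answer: -423 + 93*I*√5 ≈ -423.0 + 207.95*I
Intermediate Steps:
w = I*√5 (w = √(-5) = I*√5 ≈ 2.2361*I)
Y(j) = I*√5
y(a) = 3 + 15*a (y(a) = 3*(1 + 5*a) = 3 + 15*a)
Z(L) = 93*L (Z(L) = L*(3 + 15*6) = L*(3 + 90) = L*93 = 93*L)
Z(Y(-4)) - 1*423 = 93*(I*√5) - 1*423 = 93*I*√5 - 423 = -423 + 93*I*√5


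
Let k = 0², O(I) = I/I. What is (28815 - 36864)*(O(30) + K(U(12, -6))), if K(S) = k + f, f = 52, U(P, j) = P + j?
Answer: -426597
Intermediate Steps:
O(I) = 1
k = 0
K(S) = 52 (K(S) = 0 + 52 = 52)
(28815 - 36864)*(O(30) + K(U(12, -6))) = (28815 - 36864)*(1 + 52) = -8049*53 = -426597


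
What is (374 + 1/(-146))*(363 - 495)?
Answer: -3603798/73 ≈ -49367.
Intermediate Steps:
(374 + 1/(-146))*(363 - 495) = (374 - 1/146)*(-132) = (54603/146)*(-132) = -3603798/73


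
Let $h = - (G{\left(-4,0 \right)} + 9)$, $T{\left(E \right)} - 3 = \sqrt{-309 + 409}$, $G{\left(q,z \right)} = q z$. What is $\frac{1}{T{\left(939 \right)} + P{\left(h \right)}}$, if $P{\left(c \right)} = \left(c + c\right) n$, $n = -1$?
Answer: $\frac{1}{31} \approx 0.032258$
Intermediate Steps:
$T{\left(E \right)} = 13$ ($T{\left(E \right)} = 3 + \sqrt{-309 + 409} = 3 + \sqrt{100} = 3 + 10 = 13$)
$h = -9$ ($h = - (\left(-4\right) 0 + 9) = - (0 + 9) = \left(-1\right) 9 = -9$)
$P{\left(c \right)} = - 2 c$ ($P{\left(c \right)} = \left(c + c\right) \left(-1\right) = 2 c \left(-1\right) = - 2 c$)
$\frac{1}{T{\left(939 \right)} + P{\left(h \right)}} = \frac{1}{13 - -18} = \frac{1}{13 + 18} = \frac{1}{31}$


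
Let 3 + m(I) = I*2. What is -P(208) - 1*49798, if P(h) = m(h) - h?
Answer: -50003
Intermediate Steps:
m(I) = -3 + 2*I (m(I) = -3 + I*2 = -3 + 2*I)
P(h) = -3 + h (P(h) = (-3 + 2*h) - h = -3 + h)
-P(208) - 1*49798 = -(-3 + 208) - 1*49798 = -1*205 - 49798 = -205 - 49798 = -50003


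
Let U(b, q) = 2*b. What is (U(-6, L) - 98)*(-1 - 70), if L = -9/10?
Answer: 7810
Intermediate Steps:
L = -9/10 (L = -9*⅒ = -9/10 ≈ -0.90000)
(U(-6, L) - 98)*(-1 - 70) = (2*(-6) - 98)*(-1 - 70) = (-12 - 98)*(-71) = -110*(-71) = 7810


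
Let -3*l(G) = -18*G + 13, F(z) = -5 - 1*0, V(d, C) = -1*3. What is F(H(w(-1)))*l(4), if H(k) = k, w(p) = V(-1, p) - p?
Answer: -295/3 ≈ -98.333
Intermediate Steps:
V(d, C) = -3
w(p) = -3 - p
F(z) = -5 (F(z) = -5 + 0 = -5)
l(G) = -13/3 + 6*G (l(G) = -(-18*G + 13)/3 = -(13 - 18*G)/3 = -13/3 + 6*G)
F(H(w(-1)))*l(4) = -5*(-13/3 + 6*4) = -5*(-13/3 + 24) = -5*59/3 = -295/3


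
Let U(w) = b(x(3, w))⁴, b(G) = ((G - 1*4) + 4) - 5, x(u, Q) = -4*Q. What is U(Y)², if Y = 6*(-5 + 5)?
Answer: 390625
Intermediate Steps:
b(G) = -5 + G (b(G) = ((G - 4) + 4) - 5 = ((-4 + G) + 4) - 5 = G - 5 = -5 + G)
Y = 0 (Y = 6*0 = 0)
U(w) = (-5 - 4*w)⁴
U(Y)² = ((5 + 4*0)⁴)² = ((5 + 0)⁴)² = (5⁴)² = 625² = 390625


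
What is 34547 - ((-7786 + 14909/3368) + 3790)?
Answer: 129797915/3368 ≈ 38539.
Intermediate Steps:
34547 - ((-7786 + 14909/3368) + 3790) = 34547 - (-26208339/3368 + 3790) = 34547 - 1*(-13443619/3368) = 34547 + 13443619/3368 = 129797915/3368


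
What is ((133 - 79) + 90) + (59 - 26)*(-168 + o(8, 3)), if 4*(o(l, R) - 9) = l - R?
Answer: -20247/4 ≈ -5061.8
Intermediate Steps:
o(l, R) = 9 - R/4 + l/4 (o(l, R) = 9 + (l - R)/4 = 9 + (-R/4 + l/4) = 9 - R/4 + l/4)
((133 - 79) + 90) + (59 - 26)*(-168 + o(8, 3)) = ((133 - 79) + 90) + (59 - 26)*(-168 + (9 - ¼*3 + (¼)*8)) = (54 + 90) + 33*(-168 + (9 - ¾ + 2)) = 144 + 33*(-168 + 41/4) = 144 + 33*(-631/4) = 144 - 20823/4 = -20247/4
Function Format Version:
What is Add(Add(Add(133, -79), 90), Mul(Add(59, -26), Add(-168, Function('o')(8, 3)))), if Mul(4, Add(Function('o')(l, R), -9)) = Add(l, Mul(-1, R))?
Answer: Rational(-20247, 4) ≈ -5061.8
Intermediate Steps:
Function('o')(l, R) = Add(9, Mul(Rational(-1, 4), R), Mul(Rational(1, 4), l)) (Function('o')(l, R) = Add(9, Mul(Rational(1, 4), Add(l, Mul(-1, R)))) = Add(9, Add(Mul(Rational(-1, 4), R), Mul(Rational(1, 4), l))) = Add(9, Mul(Rational(-1, 4), R), Mul(Rational(1, 4), l)))
Add(Add(Add(133, -79), 90), Mul(Add(59, -26), Add(-168, Function('o')(8, 3)))) = Add(Add(Add(133, -79), 90), Mul(Add(59, -26), Add(-168, Add(9, Mul(Rational(-1, 4), 3), Mul(Rational(1, 4), 8))))) = Add(Add(54, 90), Mul(33, Add(-168, Add(9, Rational(-3, 4), 2)))) = Add(144, Mul(33, Add(-168, Rational(41, 4)))) = Add(144, Mul(33, Rational(-631, 4))) = Add(144, Rational(-20823, 4)) = Rational(-20247, 4)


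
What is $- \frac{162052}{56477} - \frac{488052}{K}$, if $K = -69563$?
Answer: $\frac{16290889528}{3928709551} \approx 4.1466$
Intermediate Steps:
$- \frac{162052}{56477} - \frac{488052}{K} = - \frac{162052}{56477} - \frac{488052}{-69563} = \left(-162052\right) \frac{1}{56477} - - \frac{488052}{69563} = - \frac{162052}{56477} + \frac{488052}{69563} = \frac{16290889528}{3928709551}$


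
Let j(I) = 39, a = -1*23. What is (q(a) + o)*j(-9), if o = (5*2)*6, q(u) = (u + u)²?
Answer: 84864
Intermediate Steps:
a = -23
q(u) = 4*u² (q(u) = (2*u)² = 4*u²)
o = 60 (o = 10*6 = 60)
(q(a) + o)*j(-9) = (4*(-23)² + 60)*39 = (4*529 + 60)*39 = (2116 + 60)*39 = 2176*39 = 84864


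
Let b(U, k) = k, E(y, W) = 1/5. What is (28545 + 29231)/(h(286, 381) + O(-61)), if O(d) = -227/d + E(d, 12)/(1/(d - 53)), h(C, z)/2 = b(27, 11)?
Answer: 17621680/891 ≈ 19777.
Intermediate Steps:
E(y, W) = ⅕ (E(y, W) = 1*(⅕) = ⅕)
h(C, z) = 22 (h(C, z) = 2*11 = 22)
O(d) = -53/5 - 227/d + d/5 (O(d) = -227/d + 1/(5*(1/(d - 53))) = -227/d + 1/(5*(1/(-53 + d))) = -227/d + (-53 + d)/5 = -227/d + (-53/5 + d/5) = -53/5 - 227/d + d/5)
(28545 + 29231)/(h(286, 381) + O(-61)) = (28545 + 29231)/(22 + (⅕)*(-1135 - 61*(-53 - 61))/(-61)) = 57776/(22 + (⅕)*(-1/61)*(-1135 - 61*(-114))) = 57776/(22 + (⅕)*(-1/61)*(-1135 + 6954)) = 57776/(22 + (⅕)*(-1/61)*5819) = 57776/(22 - 5819/305) = 57776/(891/305) = 57776*(305/891) = 17621680/891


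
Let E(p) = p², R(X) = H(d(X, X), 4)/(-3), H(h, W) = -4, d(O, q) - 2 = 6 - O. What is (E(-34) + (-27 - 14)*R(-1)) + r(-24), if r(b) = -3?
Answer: 3295/3 ≈ 1098.3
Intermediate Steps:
d(O, q) = 8 - O (d(O, q) = 2 + (6 - O) = 8 - O)
R(X) = 4/3 (R(X) = -4/(-3) = -4*(-⅓) = 4/3)
(E(-34) + (-27 - 14)*R(-1)) + r(-24) = ((-34)² + (-27 - 14)*(4/3)) - 3 = (1156 - 41*4/3) - 3 = (1156 - 164/3) - 3 = 3304/3 - 3 = 3295/3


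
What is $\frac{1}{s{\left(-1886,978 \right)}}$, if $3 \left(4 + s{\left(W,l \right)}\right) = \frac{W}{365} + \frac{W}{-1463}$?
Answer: $- \frac{533995}{2826256} \approx -0.18894$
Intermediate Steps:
$s{\left(W,l \right)} = -4 + \frac{366 W}{533995}$ ($s{\left(W,l \right)} = -4 + \frac{\frac{W}{365} + \frac{W}{-1463}}{3} = -4 + \frac{W \frac{1}{365} + W \left(- \frac{1}{1463}\right)}{3} = -4 + \frac{\frac{W}{365} - \frac{W}{1463}}{3} = -4 + \frac{\frac{1098}{533995} W}{3} = -4 + \frac{366 W}{533995}$)
$\frac{1}{s{\left(-1886,978 \right)}} = \frac{1}{-4 + \frac{366}{533995} \left(-1886\right)} = \frac{1}{-4 - \frac{690276}{533995}} = \frac{1}{- \frac{2826256}{533995}} = - \frac{533995}{2826256}$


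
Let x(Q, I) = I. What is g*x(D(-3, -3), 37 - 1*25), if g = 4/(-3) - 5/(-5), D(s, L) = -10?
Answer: -4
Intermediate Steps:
g = -⅓ (g = 4*(-⅓) - 5*(-⅕) = -4/3 + 1 = -⅓ ≈ -0.33333)
g*x(D(-3, -3), 37 - 1*25) = -(37 - 1*25)/3 = -(37 - 25)/3 = -⅓*12 = -4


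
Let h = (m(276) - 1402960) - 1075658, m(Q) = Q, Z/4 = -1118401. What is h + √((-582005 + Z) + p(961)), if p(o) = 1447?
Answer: -2478342 + I*√5054162 ≈ -2.4783e+6 + 2248.1*I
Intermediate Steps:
Z = -4473604 (Z = 4*(-1118401) = -4473604)
h = -2478342 (h = (276 - 1402960) - 1075658 = -1402684 - 1075658 = -2478342)
h + √((-582005 + Z) + p(961)) = -2478342 + √((-582005 - 4473604) + 1447) = -2478342 + √(-5055609 + 1447) = -2478342 + √(-5054162) = -2478342 + I*√5054162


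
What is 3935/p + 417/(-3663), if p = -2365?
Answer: -93334/52503 ≈ -1.7777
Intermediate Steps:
3935/p + 417/(-3663) = 3935/(-2365) + 417/(-3663) = 3935*(-1/2365) + 417*(-1/3663) = -787/473 - 139/1221 = -93334/52503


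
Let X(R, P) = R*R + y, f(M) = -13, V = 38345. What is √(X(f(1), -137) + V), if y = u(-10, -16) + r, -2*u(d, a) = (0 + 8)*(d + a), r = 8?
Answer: √38626 ≈ 196.53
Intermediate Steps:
u(d, a) = -4*a - 4*d (u(d, a) = -(0 + 8)*(d + a)/2 = -4*(a + d) = -(8*a + 8*d)/2 = -4*a - 4*d)
y = 112 (y = (-4*(-16) - 4*(-10)) + 8 = (64 + 40) + 8 = 104 + 8 = 112)
X(R, P) = 112 + R² (X(R, P) = R*R + 112 = R² + 112 = 112 + R²)
√(X(f(1), -137) + V) = √((112 + (-13)²) + 38345) = √((112 + 169) + 38345) = √(281 + 38345) = √38626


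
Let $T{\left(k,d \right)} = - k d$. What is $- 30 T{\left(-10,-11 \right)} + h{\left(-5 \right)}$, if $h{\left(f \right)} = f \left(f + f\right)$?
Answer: $3350$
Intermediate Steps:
$h{\left(f \right)} = 2 f^{2}$ ($h{\left(f \right)} = f 2 f = 2 f^{2}$)
$T{\left(k,d \right)} = - d k$
$- 30 T{\left(-10,-11 \right)} + h{\left(-5 \right)} = - 30 \left(\left(-1\right) \left(-11\right) \left(-10\right)\right) + 2 \left(-5\right)^{2} = \left(-30\right) \left(-110\right) + 2 \cdot 25 = 3300 + 50 = 3350$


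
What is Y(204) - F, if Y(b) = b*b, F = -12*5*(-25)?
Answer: 40116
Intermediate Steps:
F = 1500 (F = -60*(-25) = 1500)
Y(b) = b**2
Y(204) - F = 204**2 - 1*1500 = 41616 - 1500 = 40116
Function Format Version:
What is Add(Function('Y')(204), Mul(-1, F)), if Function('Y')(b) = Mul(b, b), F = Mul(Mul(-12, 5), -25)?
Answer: 40116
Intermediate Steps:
F = 1500 (F = Mul(-60, -25) = 1500)
Function('Y')(b) = Pow(b, 2)
Add(Function('Y')(204), Mul(-1, F)) = Add(Pow(204, 2), Mul(-1, 1500)) = Add(41616, -1500) = 40116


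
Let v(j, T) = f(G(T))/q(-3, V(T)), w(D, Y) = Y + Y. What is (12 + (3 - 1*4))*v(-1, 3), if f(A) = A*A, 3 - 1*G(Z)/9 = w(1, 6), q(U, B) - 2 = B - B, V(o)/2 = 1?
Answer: 72171/2 ≈ 36086.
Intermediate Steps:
V(o) = 2 (V(o) = 2*1 = 2)
q(U, B) = 2 (q(U, B) = 2 + (B - B) = 2 + 0 = 2)
w(D, Y) = 2*Y
G(Z) = -81 (G(Z) = 27 - 18*6 = 27 - 9*12 = 27 - 108 = -81)
f(A) = A**2
v(j, T) = 6561/2 (v(j, T) = (-81)**2/2 = 6561*(1/2) = 6561/2)
(12 + (3 - 1*4))*v(-1, 3) = (12 + (3 - 1*4))*(6561/2) = (12 + (3 - 4))*(6561/2) = (12 - 1)*(6561/2) = 11*(6561/2) = 72171/2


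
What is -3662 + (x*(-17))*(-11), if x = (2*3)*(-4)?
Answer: -8150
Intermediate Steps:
x = -24 (x = 6*(-4) = -24)
-3662 + (x*(-17))*(-11) = -3662 - 24*(-17)*(-11) = -3662 + 408*(-11) = -3662 - 4488 = -8150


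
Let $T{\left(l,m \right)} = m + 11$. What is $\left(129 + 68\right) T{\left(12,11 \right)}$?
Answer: $4334$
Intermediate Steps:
$T{\left(l,m \right)} = 11 + m$
$\left(129 + 68\right) T{\left(12,11 \right)} = \left(129 + 68\right) \left(11 + 11\right) = 197 \cdot 22 = 4334$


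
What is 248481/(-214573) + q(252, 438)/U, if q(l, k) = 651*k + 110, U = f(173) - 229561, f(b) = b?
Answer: -29551269683/12305117831 ≈ -2.4015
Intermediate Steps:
U = -229388 (U = 173 - 229561 = -229388)
q(l, k) = 110 + 651*k
248481/(-214573) + q(252, 438)/U = 248481/(-214573) + (110 + 651*438)/(-229388) = 248481*(-1/214573) + (110 + 285138)*(-1/229388) = -248481/214573 + 285248*(-1/229388) = -248481/214573 - 71312/57347 = -29551269683/12305117831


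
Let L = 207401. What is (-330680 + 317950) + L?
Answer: 194671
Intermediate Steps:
(-330680 + 317950) + L = (-330680 + 317950) + 207401 = -12730 + 207401 = 194671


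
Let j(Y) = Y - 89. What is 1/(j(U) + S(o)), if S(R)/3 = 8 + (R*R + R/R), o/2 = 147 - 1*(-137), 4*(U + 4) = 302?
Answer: 2/1935763 ≈ 1.0332e-6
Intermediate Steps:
U = 143/2 (U = -4 + (¼)*302 = -4 + 151/2 = 143/2 ≈ 71.500)
o = 568 (o = 2*(147 - 1*(-137)) = 2*(147 + 137) = 2*284 = 568)
S(R) = 27 + 3*R² (S(R) = 3*(8 + (R*R + R/R)) = 3*(8 + (R² + 1)) = 3*(8 + (1 + R²)) = 3*(9 + R²) = 27 + 3*R²)
j(Y) = -89 + Y
1/(j(U) + S(o)) = 1/((-89 + 143/2) + (27 + 3*568²)) = 1/(-35/2 + (27 + 3*322624)) = 1/(-35/2 + (27 + 967872)) = 1/(-35/2 + 967899) = 1/(1935763/2) = 2/1935763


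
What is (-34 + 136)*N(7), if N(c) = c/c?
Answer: 102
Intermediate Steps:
N(c) = 1
(-34 + 136)*N(7) = (-34 + 136)*1 = 102*1 = 102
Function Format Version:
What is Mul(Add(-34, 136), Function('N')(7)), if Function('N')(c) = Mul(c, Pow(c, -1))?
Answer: 102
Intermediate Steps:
Function('N')(c) = 1
Mul(Add(-34, 136), Function('N')(7)) = Mul(Add(-34, 136), 1) = Mul(102, 1) = 102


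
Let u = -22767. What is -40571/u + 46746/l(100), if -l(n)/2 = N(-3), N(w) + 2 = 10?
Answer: -531808523/182136 ≈ -2919.8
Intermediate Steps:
N(w) = 8 (N(w) = -2 + 10 = 8)
l(n) = -16 (l(n) = -2*8 = -16)
-40571/u + 46746/l(100) = -40571/(-22767) + 46746/(-16) = -40571*(-1/22767) + 46746*(-1/16) = 40571/22767 - 23373/8 = -531808523/182136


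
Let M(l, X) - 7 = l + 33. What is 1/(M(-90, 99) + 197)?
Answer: 1/147 ≈ 0.0068027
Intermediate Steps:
M(l, X) = 40 + l (M(l, X) = 7 + (l + 33) = 7 + (33 + l) = 40 + l)
1/(M(-90, 99) + 197) = 1/((40 - 90) + 197) = 1/(-50 + 197) = 1/147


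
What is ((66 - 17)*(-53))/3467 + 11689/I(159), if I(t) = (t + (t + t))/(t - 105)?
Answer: 243016937/183751 ≈ 1322.5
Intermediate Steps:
I(t) = 3*t/(-105 + t) (I(t) = (t + 2*t)/(-105 + t) = (3*t)/(-105 + t) = 3*t/(-105 + t))
((66 - 17)*(-53))/3467 + 11689/I(159) = ((66 - 17)*(-53))/3467 + 11689/((3*159/(-105 + 159))) = (49*(-53))*(1/3467) + 11689/((3*159/54)) = -2597*1/3467 + 11689/((3*159*(1/54))) = -2597/3467 + 11689/(53/6) = -2597/3467 + 11689*(6/53) = -2597/3467 + 70134/53 = 243016937/183751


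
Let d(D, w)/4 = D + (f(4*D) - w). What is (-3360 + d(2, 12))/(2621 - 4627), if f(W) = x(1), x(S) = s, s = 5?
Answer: 1690/1003 ≈ 1.6849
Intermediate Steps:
x(S) = 5
f(W) = 5
d(D, w) = 20 - 4*w + 4*D (d(D, w) = 4*(D + (5 - w)) = 4*(5 + D - w) = 20 - 4*w + 4*D)
(-3360 + d(2, 12))/(2621 - 4627) = (-3360 + (20 - 4*12 + 4*2))/(2621 - 4627) = (-3360 + (20 - 48 + 8))/(-2006) = (-3360 - 20)*(-1/2006) = -3380*(-1/2006) = 1690/1003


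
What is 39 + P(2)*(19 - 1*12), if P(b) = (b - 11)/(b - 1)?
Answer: -24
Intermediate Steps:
P(b) = (-11 + b)/(-1 + b)
39 + P(2)*(19 - 1*12) = 39 + ((-11 + 2)/(-1 + 2))*(19 - 1*12) = 39 + (-9/1)*(19 - 12) = 39 + (1*(-9))*7 = 39 - 9*7 = 39 - 63 = -24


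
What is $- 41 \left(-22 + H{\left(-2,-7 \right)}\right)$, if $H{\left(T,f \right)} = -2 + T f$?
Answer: $410$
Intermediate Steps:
$- 41 \left(-22 + H{\left(-2,-7 \right)}\right) = - 41 \left(-22 - -12\right) = - 41 \left(-22 + \left(-2 + 14\right)\right) = - 41 \left(-22 + 12\right) = \left(-41\right) \left(-10\right) = 410$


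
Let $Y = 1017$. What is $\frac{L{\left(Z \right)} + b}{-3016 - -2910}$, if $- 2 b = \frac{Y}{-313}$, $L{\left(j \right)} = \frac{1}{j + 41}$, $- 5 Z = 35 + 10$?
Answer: $- \frac{16585}{1061696} \approx -0.015621$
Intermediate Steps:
$Z = -9$ ($Z = - \frac{35 + 10}{5} = \left(- \frac{1}{5}\right) 45 = -9$)
$L{\left(j \right)} = \frac{1}{41 + j}$
$b = \frac{1017}{626}$ ($b = - \frac{1017 \frac{1}{-313}}{2} = - \frac{1017 \left(- \frac{1}{313}\right)}{2} = \left(- \frac{1}{2}\right) \left(- \frac{1017}{313}\right) = \frac{1017}{626} \approx 1.6246$)
$\frac{L{\left(Z \right)} + b}{-3016 - -2910} = \frac{\frac{1}{41 - 9} + \frac{1017}{626}}{-3016 - -2910} = \frac{\frac{1}{32} + \frac{1017}{626}}{-3016 + 2910} = \frac{\frac{1}{32} + \frac{1017}{626}}{-106} = \frac{16585}{10016} \left(- \frac{1}{106}\right) = - \frac{16585}{1061696}$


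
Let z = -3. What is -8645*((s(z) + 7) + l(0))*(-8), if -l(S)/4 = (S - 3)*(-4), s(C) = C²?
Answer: -2213120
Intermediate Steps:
l(S) = -48 + 16*S (l(S) = -4*(S - 3)*(-4) = -4*(-3 + S)*(-4) = -4*(12 - 4*S) = -48 + 16*S)
-8645*((s(z) + 7) + l(0))*(-8) = -8645*(((-3)² + 7) + (-48 + 16*0))*(-8) = -8645*((9 + 7) + (-48 + 0))*(-8) = -8645*(16 - 48)*(-8) = -(-276640)*(-8) = -8645*256 = -2213120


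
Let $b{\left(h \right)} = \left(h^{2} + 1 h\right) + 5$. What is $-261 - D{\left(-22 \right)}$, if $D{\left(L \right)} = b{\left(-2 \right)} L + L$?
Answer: $-85$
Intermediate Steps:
$b{\left(h \right)} = 5 + h + h^{2}$ ($b{\left(h \right)} = \left(h^{2} + h\right) + 5 = \left(h + h^{2}\right) + 5 = 5 + h + h^{2}$)
$D{\left(L \right)} = 8 L$ ($D{\left(L \right)} = \left(5 - 2 + \left(-2\right)^{2}\right) L + L = \left(5 - 2 + 4\right) L + L = 7 L + L = 8 L$)
$-261 - D{\left(-22 \right)} = -261 - 8 \left(-22\right) = -261 - -176 = -261 + 176 = -85$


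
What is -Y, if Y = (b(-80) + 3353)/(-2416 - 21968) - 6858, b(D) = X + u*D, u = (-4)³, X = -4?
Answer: 55744647/8128 ≈ 6858.3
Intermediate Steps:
u = -64
b(D) = -4 - 64*D
Y = -55744647/8128 (Y = ((-4 - 64*(-80)) + 3353)/(-2416 - 21968) - 6858 = ((-4 + 5120) + 3353)/(-24384) - 6858 = (5116 + 3353)*(-1/24384) - 6858 = 8469*(-1/24384) - 6858 = -2823/8128 - 6858 = -55744647/8128 ≈ -6858.3)
-Y = -1*(-55744647/8128) = 55744647/8128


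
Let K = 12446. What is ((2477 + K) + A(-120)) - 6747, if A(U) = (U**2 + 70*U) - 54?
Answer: 14122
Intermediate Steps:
A(U) = -54 + U**2 + 70*U
((2477 + K) + A(-120)) - 6747 = ((2477 + 12446) + (-54 + (-120)**2 + 70*(-120))) - 6747 = (14923 + (-54 + 14400 - 8400)) - 6747 = (14923 + 5946) - 6747 = 20869 - 6747 = 14122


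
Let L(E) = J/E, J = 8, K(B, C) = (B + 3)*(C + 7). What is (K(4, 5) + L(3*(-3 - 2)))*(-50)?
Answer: -12520/3 ≈ -4173.3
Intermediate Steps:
K(B, C) = (3 + B)*(7 + C)
L(E) = 8/E
(K(4, 5) + L(3*(-3 - 2)))*(-50) = ((21 + 3*5 + 7*4 + 4*5) + 8/((3*(-3 - 2))))*(-50) = ((21 + 15 + 28 + 20) + 8/((3*(-5))))*(-50) = (84 + 8/(-15))*(-50) = (84 + 8*(-1/15))*(-50) = (84 - 8/15)*(-50) = (1252/15)*(-50) = -12520/3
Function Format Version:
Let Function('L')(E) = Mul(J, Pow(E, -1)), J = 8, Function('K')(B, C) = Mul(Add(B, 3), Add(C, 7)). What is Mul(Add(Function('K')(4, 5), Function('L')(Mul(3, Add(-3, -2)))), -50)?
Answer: Rational(-12520, 3) ≈ -4173.3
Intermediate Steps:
Function('K')(B, C) = Mul(Add(3, B), Add(7, C))
Function('L')(E) = Mul(8, Pow(E, -1))
Mul(Add(Function('K')(4, 5), Function('L')(Mul(3, Add(-3, -2)))), -50) = Mul(Add(Add(21, Mul(3, 5), Mul(7, 4), Mul(4, 5)), Mul(8, Pow(Mul(3, Add(-3, -2)), -1))), -50) = Mul(Add(Add(21, 15, 28, 20), Mul(8, Pow(Mul(3, -5), -1))), -50) = Mul(Add(84, Mul(8, Pow(-15, -1))), -50) = Mul(Add(84, Mul(8, Rational(-1, 15))), -50) = Mul(Add(84, Rational(-8, 15)), -50) = Mul(Rational(1252, 15), -50) = Rational(-12520, 3)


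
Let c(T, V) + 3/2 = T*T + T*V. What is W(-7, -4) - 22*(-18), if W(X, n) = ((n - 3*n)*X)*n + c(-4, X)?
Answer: 1325/2 ≈ 662.50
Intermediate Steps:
c(T, V) = -3/2 + T² + T*V (c(T, V) = -3/2 + (T*T + T*V) = -3/2 + (T² + T*V) = -3/2 + T² + T*V)
W(X, n) = 29/2 - 4*X - 2*X*n² (W(X, n) = ((n - 3*n)*X)*n + (-3/2 + (-4)² - 4*X) = ((-2*n)*X)*n + (-3/2 + 16 - 4*X) = (-2*X*n)*n + (29/2 - 4*X) = -2*X*n² + (29/2 - 4*X) = 29/2 - 4*X - 2*X*n²)
W(-7, -4) - 22*(-18) = (29/2 - 4*(-7) - 2*(-7)*(-4)²) - 22*(-18) = (29/2 + 28 - 2*(-7)*16) + 396 = (29/2 + 28 + 224) + 396 = 533/2 + 396 = 1325/2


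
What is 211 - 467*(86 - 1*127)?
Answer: 19358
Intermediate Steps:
211 - 467*(86 - 1*127) = 211 - 467*(86 - 127) = 211 - 467*(-41) = 211 + 19147 = 19358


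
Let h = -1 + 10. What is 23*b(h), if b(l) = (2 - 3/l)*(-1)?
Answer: -115/3 ≈ -38.333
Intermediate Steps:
h = 9
b(l) = -2 + 3/l
23*b(h) = 23*(-2 + 3/9) = 23*(-2 + 3*(⅑)) = 23*(-2 + ⅓) = 23*(-5/3) = -115/3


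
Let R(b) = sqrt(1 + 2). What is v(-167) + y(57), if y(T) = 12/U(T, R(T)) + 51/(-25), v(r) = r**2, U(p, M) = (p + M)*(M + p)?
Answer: 204049610594/7317025 - 38*sqrt(3)/292681 ≈ 27887.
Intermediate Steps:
R(b) = sqrt(3)
U(p, M) = (M + p)**2 (U(p, M) = (M + p)*(M + p) = (M + p)**2)
y(T) = -51/25 + 12/(T + sqrt(3))**2 (y(T) = 12/((sqrt(3) + T)**2) + 51/(-25) = 12/((T + sqrt(3))**2) + 51*(-1/25) = 12/(T + sqrt(3))**2 - 51/25 = -51/25 + 12/(T + sqrt(3))**2)
v(-167) + y(57) = (-167)**2 + (-51/25 + 12/(57 + sqrt(3))**2) = 27889 + (-51/25 + 12/(57 + sqrt(3))**2) = 697174/25 + 12/(57 + sqrt(3))**2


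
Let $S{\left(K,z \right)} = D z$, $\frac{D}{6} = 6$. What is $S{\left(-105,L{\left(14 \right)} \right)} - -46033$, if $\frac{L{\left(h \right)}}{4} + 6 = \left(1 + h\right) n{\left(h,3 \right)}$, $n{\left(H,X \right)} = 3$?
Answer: $51649$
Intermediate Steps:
$D = 36$ ($D = 6 \cdot 6 = 36$)
$L{\left(h \right)} = -12 + 12 h$ ($L{\left(h \right)} = -24 + 4 \left(1 + h\right) 3 = -24 + 4 \left(3 + 3 h\right) = -24 + \left(12 + 12 h\right) = -12 + 12 h$)
$S{\left(K,z \right)} = 36 z$
$S{\left(-105,L{\left(14 \right)} \right)} - -46033 = 36 \left(-12 + 12 \cdot 14\right) - -46033 = 36 \left(-12 + 168\right) + 46033 = 36 \cdot 156 + 46033 = 5616 + 46033 = 51649$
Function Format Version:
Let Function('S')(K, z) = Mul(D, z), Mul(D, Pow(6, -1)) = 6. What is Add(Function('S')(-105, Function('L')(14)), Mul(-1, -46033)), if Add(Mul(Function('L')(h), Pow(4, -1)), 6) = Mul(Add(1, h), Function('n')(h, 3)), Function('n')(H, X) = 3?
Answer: 51649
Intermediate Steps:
D = 36 (D = Mul(6, 6) = 36)
Function('L')(h) = Add(-12, Mul(12, h)) (Function('L')(h) = Add(-24, Mul(4, Mul(Add(1, h), 3))) = Add(-24, Mul(4, Add(3, Mul(3, h)))) = Add(-24, Add(12, Mul(12, h))) = Add(-12, Mul(12, h)))
Function('S')(K, z) = Mul(36, z)
Add(Function('S')(-105, Function('L')(14)), Mul(-1, -46033)) = Add(Mul(36, Add(-12, Mul(12, 14))), Mul(-1, -46033)) = Add(Mul(36, Add(-12, 168)), 46033) = Add(Mul(36, 156), 46033) = Add(5616, 46033) = 51649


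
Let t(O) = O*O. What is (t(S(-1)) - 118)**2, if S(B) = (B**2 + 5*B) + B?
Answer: 8649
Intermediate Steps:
S(B) = B**2 + 6*B
t(O) = O**2
(t(S(-1)) - 118)**2 = ((-(6 - 1))**2 - 118)**2 = ((-1*5)**2 - 118)**2 = ((-5)**2 - 118)**2 = (25 - 118)**2 = (-93)**2 = 8649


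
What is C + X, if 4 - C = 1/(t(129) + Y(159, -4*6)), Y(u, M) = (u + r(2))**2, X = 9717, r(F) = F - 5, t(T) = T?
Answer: 237824264/24465 ≈ 9721.0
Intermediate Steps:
r(F) = -5 + F
Y(u, M) = (-3 + u)**2 (Y(u, M) = (u + (-5 + 2))**2 = (u - 3)**2 = (-3 + u)**2)
C = 97859/24465 (C = 4 - 1/(129 + (-3 + 159)**2) = 4 - 1/(129 + 156**2) = 4 - 1/(129 + 24336) = 4 - 1/24465 = 97859/24465 ≈ 4.0000)
C + X = 97859/24465 + 9717 = 237824264/24465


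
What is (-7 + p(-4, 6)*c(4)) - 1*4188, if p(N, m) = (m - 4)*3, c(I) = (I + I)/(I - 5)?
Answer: -4243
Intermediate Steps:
c(I) = 2*I/(-5 + I) (c(I) = (2*I)/(-5 + I) = 2*I/(-5 + I))
p(N, m) = -12 + 3*m (p(N, m) = (-4 + m)*3 = -12 + 3*m)
(-7 + p(-4, 6)*c(4)) - 1*4188 = (-7 + (-12 + 3*6)*(2*4/(-5 + 4))) - 1*4188 = (-7 + (-12 + 18)*(2*4/(-1))) - 4188 = (-7 + 6*(2*4*(-1))) - 4188 = (-7 + 6*(-8)) - 4188 = (-7 - 48) - 4188 = -55 - 4188 = -4243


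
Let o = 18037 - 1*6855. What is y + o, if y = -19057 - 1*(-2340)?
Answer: -5535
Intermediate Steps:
y = -16717 (y = -19057 + 2340 = -16717)
o = 11182 (o = 18037 - 6855 = 11182)
y + o = -16717 + 11182 = -5535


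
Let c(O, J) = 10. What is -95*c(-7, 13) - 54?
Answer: -1004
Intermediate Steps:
-95*c(-7, 13) - 54 = -95*10 - 54 = -950 - 54 = -1004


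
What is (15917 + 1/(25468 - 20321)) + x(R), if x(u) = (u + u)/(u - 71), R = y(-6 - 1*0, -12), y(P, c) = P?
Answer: 6308271364/396319 ≈ 15917.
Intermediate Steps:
R = -6 (R = -6 - 1*0 = -6 + 0 = -6)
x(u) = 2*u/(-71 + u) (x(u) = (2*u)/(-71 + u) = 2*u/(-71 + u))
(15917 + 1/(25468 - 20321)) + x(R) = (15917 + 1/(25468 - 20321)) + 2*(-6)/(-71 - 6) = (15917 + 1/5147) + 2*(-6)/(-77) = (15917 + 1/5147) + 2*(-6)*(-1/77) = 81924800/5147 + 12/77 = 6308271364/396319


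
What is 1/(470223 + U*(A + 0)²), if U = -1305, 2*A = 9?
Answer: 4/1775187 ≈ 2.2533e-6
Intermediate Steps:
A = 9/2 (A = (½)*9 = 9/2 ≈ 4.5000)
1/(470223 + U*(A + 0)²) = 1/(470223 - 1305*(9/2 + 0)²) = 1/(470223 - 1305*(9/2)²) = 1/(470223 - 1305*81/4) = 1/(470223 - 105705/4) = 1/(1775187/4) = 4/1775187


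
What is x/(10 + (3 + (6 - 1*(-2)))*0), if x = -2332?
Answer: -1166/5 ≈ -233.20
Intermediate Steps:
x/(10 + (3 + (6 - 1*(-2)))*0) = -2332/(10 + (3 + (6 - 1*(-2)))*0) = -2332/(10 + (3 + (6 + 2))*0) = -2332/(10 + (3 + 8)*0) = -2332/(10 + 11*0) = -2332/(10 + 0) = -2332/10 = -2332*1/10 = -1166/5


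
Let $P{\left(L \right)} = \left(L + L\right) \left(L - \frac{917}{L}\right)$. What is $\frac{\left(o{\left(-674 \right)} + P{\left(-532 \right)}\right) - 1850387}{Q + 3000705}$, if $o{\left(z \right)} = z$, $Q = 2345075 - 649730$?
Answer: $- \frac{428949}{1565350} \approx -0.27403$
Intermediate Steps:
$Q = 1695345$
$P{\left(L \right)} = 2 L \left(L - \frac{917}{L}\right)$
$\frac{\left(o{\left(-674 \right)} + P{\left(-532 \right)}\right) - 1850387}{Q + 3000705} = \frac{\left(-674 - \left(1834 - 2 \left(-532\right)^{2}\right)\right) - 1850387}{1695345 + 3000705} = \frac{\left(-674 + \left(-1834 + 2 \cdot 283024\right)\right) - 1850387}{4696050} = \left(\left(-674 + \left(-1834 + 566048\right)\right) - 1850387\right) \frac{1}{4696050} = \left(\left(-674 + 564214\right) - 1850387\right) \frac{1}{4696050} = \left(563540 - 1850387\right) \frac{1}{4696050} = \left(-1286847\right) \frac{1}{4696050} = - \frac{428949}{1565350}$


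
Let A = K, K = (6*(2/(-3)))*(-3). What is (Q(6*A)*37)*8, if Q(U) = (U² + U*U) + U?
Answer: 3090240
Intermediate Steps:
K = 12 (K = (6*(2*(-⅓)))*(-3) = (6*(-⅔))*(-3) = -4*(-3) = 12)
A = 12
Q(U) = U + 2*U² (Q(U) = (U² + U²) + U = 2*U² + U = U + 2*U²)
(Q(6*A)*37)*8 = (((6*12)*(1 + 2*(6*12)))*37)*8 = ((72*(1 + 2*72))*37)*8 = ((72*(1 + 144))*37)*8 = ((72*145)*37)*8 = (10440*37)*8 = 386280*8 = 3090240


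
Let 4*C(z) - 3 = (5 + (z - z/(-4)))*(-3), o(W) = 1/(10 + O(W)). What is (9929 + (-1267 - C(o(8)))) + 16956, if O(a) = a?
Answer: 2459621/96 ≈ 25621.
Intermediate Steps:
o(W) = 1/(10 + W)
C(z) = -3 - 15*z/16 (C(z) = 3/4 + ((5 + (z - z/(-4)))*(-3))/4 = 3/4 + ((5 + (z - z*(-1)/4))*(-3))/4 = 3/4 + ((5 + (z - (-1)*z/4))*(-3))/4 = 3/4 + ((5 + (z + z/4))*(-3))/4 = 3/4 + ((5 + 5*z/4)*(-3))/4 = 3/4 + (-15 - 15*z/4)/4 = 3/4 + (-15/4 - 15*z/16) = -3 - 15*z/16)
(9929 + (-1267 - C(o(8)))) + 16956 = (9929 + (-1267 - (-3 - 15/(16*(10 + 8))))) + 16956 = (9929 + (-1267 - (-3 - 15/16/18))) + 16956 = (9929 + (-1267 - (-3 - 15/16*1/18))) + 16956 = (9929 + (-1267 - (-3 - 5/96))) + 16956 = (9929 + (-1267 - 1*(-293/96))) + 16956 = (9929 + (-1267 + 293/96)) + 16956 = (9929 - 121339/96) + 16956 = 831845/96 + 16956 = 2459621/96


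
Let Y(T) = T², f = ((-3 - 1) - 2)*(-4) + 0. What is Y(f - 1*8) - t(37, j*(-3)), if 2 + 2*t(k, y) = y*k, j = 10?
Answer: 812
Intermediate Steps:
t(k, y) = -1 + k*y/2 (t(k, y) = -1 + (y*k)/2 = -1 + (k*y)/2 = -1 + k*y/2)
f = 24 (f = (-4 - 2)*(-4) + 0 = -6*(-4) + 0 = 24 + 0 = 24)
Y(f - 1*8) - t(37, j*(-3)) = (24 - 1*8)² - (-1 + (½)*37*(10*(-3))) = (24 - 8)² - (-1 + (½)*37*(-30)) = 16² - (-1 - 555) = 256 - 1*(-556) = 256 + 556 = 812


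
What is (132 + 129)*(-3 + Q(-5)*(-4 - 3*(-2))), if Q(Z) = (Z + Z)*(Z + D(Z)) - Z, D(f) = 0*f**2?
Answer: 27927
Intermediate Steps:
D(f) = 0
Q(Z) = -Z + 2*Z**2 (Q(Z) = (Z + Z)*(Z + 0) - Z = (2*Z)*Z - Z = 2*Z**2 - Z = -Z + 2*Z**2)
(132 + 129)*(-3 + Q(-5)*(-4 - 3*(-2))) = (132 + 129)*(-3 + (-5*(-1 + 2*(-5)))*(-4 - 3*(-2))) = 261*(-3 + (-5*(-1 - 10))*(-4 + 6)) = 261*(-3 - 5*(-11)*2) = 261*(-3 + 55*2) = 261*(-3 + 110) = 261*107 = 27927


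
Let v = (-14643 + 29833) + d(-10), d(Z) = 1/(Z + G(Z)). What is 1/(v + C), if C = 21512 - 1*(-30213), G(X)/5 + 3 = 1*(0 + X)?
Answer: 75/5018624 ≈ 1.4944e-5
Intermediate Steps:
G(X) = -15 + 5*X (G(X) = -15 + 5*(1*(0 + X)) = -15 + 5*(1*X) = -15 + 5*X)
d(Z) = 1/(-15 + 6*Z) (d(Z) = 1/(Z + (-15 + 5*Z)) = 1/(-15 + 6*Z))
C = 51725 (C = 21512 + 30213 = 51725)
v = 1139249/75 (v = (-14643 + 29833) + 1/(3*(-5 + 2*(-10))) = 15190 + 1/(3*(-5 - 20)) = 15190 + (⅓)/(-25) = 15190 + (⅓)*(-1/25) = 15190 - 1/75 = 1139249/75 ≈ 15190.)
1/(v + C) = 1/(1139249/75 + 51725) = 1/(5018624/75) = 75/5018624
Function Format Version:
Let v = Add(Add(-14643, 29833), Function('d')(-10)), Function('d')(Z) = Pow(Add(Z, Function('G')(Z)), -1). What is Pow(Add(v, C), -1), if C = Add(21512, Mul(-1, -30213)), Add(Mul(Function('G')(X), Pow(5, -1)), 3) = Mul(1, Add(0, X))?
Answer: Rational(75, 5018624) ≈ 1.4944e-5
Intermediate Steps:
Function('G')(X) = Add(-15, Mul(5, X)) (Function('G')(X) = Add(-15, Mul(5, Mul(1, Add(0, X)))) = Add(-15, Mul(5, Mul(1, X))) = Add(-15, Mul(5, X)))
Function('d')(Z) = Pow(Add(-15, Mul(6, Z)), -1) (Function('d')(Z) = Pow(Add(Z, Add(-15, Mul(5, Z))), -1) = Pow(Add(-15, Mul(6, Z)), -1))
C = 51725 (C = Add(21512, 30213) = 51725)
v = Rational(1139249, 75) (v = Add(Add(-14643, 29833), Mul(Rational(1, 3), Pow(Add(-5, Mul(2, -10)), -1))) = Add(15190, Mul(Rational(1, 3), Pow(Add(-5, -20), -1))) = Add(15190, Mul(Rational(1, 3), Pow(-25, -1))) = Add(15190, Mul(Rational(1, 3), Rational(-1, 25))) = Add(15190, Rational(-1, 75)) = Rational(1139249, 75) ≈ 15190.)
Pow(Add(v, C), -1) = Pow(Add(Rational(1139249, 75), 51725), -1) = Pow(Rational(5018624, 75), -1) = Rational(75, 5018624)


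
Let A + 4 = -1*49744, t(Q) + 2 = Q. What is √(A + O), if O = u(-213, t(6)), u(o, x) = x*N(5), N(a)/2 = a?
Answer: 34*I*√43 ≈ 222.95*I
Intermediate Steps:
t(Q) = -2 + Q
N(a) = 2*a
u(o, x) = 10*x (u(o, x) = x*(2*5) = x*10 = 10*x)
A = -49748 (A = -4 - 1*49744 = -4 - 49744 = -49748)
O = 40 (O = 10*(-2 + 6) = 10*4 = 40)
√(A + O) = √(-49748 + 40) = √(-49708) = 34*I*√43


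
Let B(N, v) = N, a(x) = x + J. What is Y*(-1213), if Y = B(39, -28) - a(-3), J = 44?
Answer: 2426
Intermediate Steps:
a(x) = 44 + x (a(x) = x + 44 = 44 + x)
Y = -2 (Y = 39 - (44 - 3) = 39 - 1*41 = 39 - 41 = -2)
Y*(-1213) = -2*(-1213) = 2426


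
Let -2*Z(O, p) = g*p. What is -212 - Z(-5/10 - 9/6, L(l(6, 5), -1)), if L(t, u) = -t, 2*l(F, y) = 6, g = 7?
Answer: -445/2 ≈ -222.50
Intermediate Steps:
l(F, y) = 3 (l(F, y) = (½)*6 = 3)
Z(O, p) = -7*p/2
-212 - Z(-5/10 - 9/6, L(l(6, 5), -1)) = -212 - (-7)*(-1*3)/2 = -212 - (-7)*(-3)/2 = -212 - 1*21/2 = -212 - 21/2 = -445/2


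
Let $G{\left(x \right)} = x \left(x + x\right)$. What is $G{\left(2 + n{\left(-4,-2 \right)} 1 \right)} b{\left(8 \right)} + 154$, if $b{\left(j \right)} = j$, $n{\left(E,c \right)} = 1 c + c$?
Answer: $218$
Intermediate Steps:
$n{\left(E,c \right)} = 2 c$ ($n{\left(E,c \right)} = c + c = 2 c$)
$G{\left(x \right)} = 2 x^{2}$ ($G{\left(x \right)} = x 2 x = 2 x^{2}$)
$G{\left(2 + n{\left(-4,-2 \right)} 1 \right)} b{\left(8 \right)} + 154 = 2 \left(2 + 2 \left(-2\right) 1\right)^{2} \cdot 8 + 154 = 2 \left(2 - 4\right)^{2} \cdot 8 + 154 = 2 \left(-2\right)^{2} \cdot 8 + 154 = 2 \cdot 4 \cdot 8 + 154 = 8 \cdot 8 + 154 = 64 + 154 = 218$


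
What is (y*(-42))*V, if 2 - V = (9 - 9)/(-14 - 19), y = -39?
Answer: 3276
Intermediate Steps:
V = 2 (V = 2 - (9 - 9)/(-14 - 19) = 2 - 0/(-33) = 2 - 0*(-1)/33 = 2 - 1*0 = 2 + 0 = 2)
(y*(-42))*V = -39*(-42)*2 = 1638*2 = 3276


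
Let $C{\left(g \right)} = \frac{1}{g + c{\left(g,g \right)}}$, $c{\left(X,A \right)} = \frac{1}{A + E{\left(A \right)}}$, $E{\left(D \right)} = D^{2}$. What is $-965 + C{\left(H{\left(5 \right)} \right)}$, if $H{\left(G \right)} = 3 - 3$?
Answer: $-965$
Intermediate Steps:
$H{\left(G \right)} = 0$
$c{\left(X,A \right)} = \frac{1}{A + A^{2}}$
$C{\left(g \right)} = \frac{1}{g + \frac{1}{g \left(1 + g\right)}}$
$-965 + C{\left(H{\left(5 \right)} \right)} = -965 + \frac{0 \left(1 + 0\right)}{1 + 0^{2} \left(1 + 0\right)} = -965 + 0 \frac{1}{1 + 0 \cdot 1} \cdot 1 = -965 + 0 \frac{1}{1 + 0} \cdot 1 = -965 + 0 \cdot 1^{-1} \cdot 1 = -965 + 0 \cdot 1 \cdot 1 = -965 + 0 = -965$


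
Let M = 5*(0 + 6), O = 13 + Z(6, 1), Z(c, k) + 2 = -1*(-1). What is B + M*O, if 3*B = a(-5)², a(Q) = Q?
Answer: 1105/3 ≈ 368.33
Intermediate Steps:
Z(c, k) = -1 (Z(c, k) = -2 - 1*(-1) = -2 + 1 = -1)
O = 12 (O = 13 - 1 = 12)
B = 25/3 (B = (⅓)*(-5)² = (⅓)*25 = 25/3 ≈ 8.3333)
M = 30 (M = 5*6 = 30)
B + M*O = 25/3 + 30*12 = 25/3 + 360 = 1105/3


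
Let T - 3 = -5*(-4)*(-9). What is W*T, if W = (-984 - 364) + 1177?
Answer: 30267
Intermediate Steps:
T = -177 (T = 3 - 5*(-4)*(-9) = 3 + 20*(-9) = 3 - 180 = -177)
W = -171 (W = -1348 + 1177 = -171)
W*T = -171*(-177) = 30267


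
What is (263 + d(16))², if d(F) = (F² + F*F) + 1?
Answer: 602176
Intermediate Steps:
d(F) = 1 + 2*F² (d(F) = (F² + F²) + 1 = 2*F² + 1 = 1 + 2*F²)
(263 + d(16))² = (263 + (1 + 2*16²))² = (263 + (1 + 2*256))² = (263 + (1 + 512))² = (263 + 513)² = 776² = 602176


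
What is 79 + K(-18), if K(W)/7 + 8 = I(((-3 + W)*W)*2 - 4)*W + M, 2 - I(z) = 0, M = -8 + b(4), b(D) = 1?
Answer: -278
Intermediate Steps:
M = -7 (M = -8 + 1 = -7)
I(z) = 2 (I(z) = 2 - 1*0 = 2 + 0 = 2)
K(W) = -105 + 14*W (K(W) = -56 + 7*(2*W - 7) = -56 + 7*(-7 + 2*W) = -56 + (-49 + 14*W) = -105 + 14*W)
79 + K(-18) = 79 + (-105 + 14*(-18)) = 79 + (-105 - 252) = 79 - 357 = -278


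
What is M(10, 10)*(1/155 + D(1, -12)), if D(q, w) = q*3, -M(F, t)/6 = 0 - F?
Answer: 5592/31 ≈ 180.39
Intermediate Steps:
M(F, t) = 6*F (M(F, t) = -6*(0 - F) = -(-6)*F = 6*F)
D(q, w) = 3*q
M(10, 10)*(1/155 + D(1, -12)) = (6*10)*(1/155 + 3*1) = 60*(1/155 + 3) = 60*(466/155) = 5592/31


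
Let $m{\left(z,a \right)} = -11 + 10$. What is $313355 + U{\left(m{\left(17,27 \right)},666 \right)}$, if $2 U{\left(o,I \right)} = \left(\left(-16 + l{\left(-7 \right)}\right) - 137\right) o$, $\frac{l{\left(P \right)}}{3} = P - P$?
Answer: $\frac{626863}{2} \approx 3.1343 \cdot 10^{5}$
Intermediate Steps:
$l{\left(P \right)} = 0$ ($l{\left(P \right)} = 3 \left(P - P\right) = 3 \cdot 0 = 0$)
$m{\left(z,a \right)} = -1$
$U{\left(o,I \right)} = - \frac{153 o}{2}$ ($U{\left(o,I \right)} = \frac{\left(\left(-16 + 0\right) - 137\right) o}{2} = \frac{\left(-16 - 137\right) o}{2} = \frac{\left(-153\right) o}{2} = - \frac{153 o}{2}$)
$313355 + U{\left(m{\left(17,27 \right)},666 \right)} = 313355 - - \frac{153}{2} = 313355 + \frac{153}{2} = \frac{626863}{2}$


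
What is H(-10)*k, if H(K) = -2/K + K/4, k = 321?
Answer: -7383/10 ≈ -738.30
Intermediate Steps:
H(K) = -2/K + K/4 (H(K) = -2/K + K*(1/4) = -2/K + K/4)
H(-10)*k = (-2/(-10) + (1/4)*(-10))*321 = (-2*(-1/10) - 5/2)*321 = (1/5 - 5/2)*321 = -23/10*321 = -7383/10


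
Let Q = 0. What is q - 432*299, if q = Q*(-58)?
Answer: -129168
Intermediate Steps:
q = 0 (q = 0*(-58) = 0)
q - 432*299 = 0 - 432*299 = 0 - 129168 = -129168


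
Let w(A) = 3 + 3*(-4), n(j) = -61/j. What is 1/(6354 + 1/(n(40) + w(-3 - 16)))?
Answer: 421/2674994 ≈ 0.00015738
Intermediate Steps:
w(A) = -9 (w(A) = 3 - 12 = -9)
1/(6354 + 1/(n(40) + w(-3 - 16))) = 1/(6354 + 1/(-61/40 - 9)) = 1/(6354 + 1/(-421/40)) = 1/(6354 - 40/421) = 1/(2674994/421) = 421/2674994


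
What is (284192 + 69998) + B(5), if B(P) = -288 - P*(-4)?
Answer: 353922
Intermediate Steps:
B(P) = -288 + 4*P (B(P) = -288 - (-4)*P = -288 + 4*P)
(284192 + 69998) + B(5) = (284192 + 69998) + (-288 + 4*5) = 354190 + (-288 + 20) = 354190 - 268 = 353922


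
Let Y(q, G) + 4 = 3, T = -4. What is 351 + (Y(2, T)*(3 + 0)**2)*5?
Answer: 306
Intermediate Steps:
Y(q, G) = -1 (Y(q, G) = -4 + 3 = -1)
351 + (Y(2, T)*(3 + 0)**2)*5 = 351 - (3 + 0)**2*5 = 351 - 1*3**2*5 = 351 - 1*9*5 = 351 - 9*5 = 351 - 45 = 306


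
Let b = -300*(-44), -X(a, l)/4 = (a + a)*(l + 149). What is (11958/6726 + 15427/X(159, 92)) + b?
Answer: 4536704918869/343644792 ≈ 13202.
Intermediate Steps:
X(a, l) = -8*a*(149 + l) (X(a, l) = -4*(a + a)*(l + 149) = -4*2*a*(149 + l) = -8*a*(149 + l))
b = 13200
(11958/6726 + 15427/X(159, 92)) + b = (11958/6726 + 15427/((-8*159*(149 + 92)))) + 13200 = (11958*(1/6726) + 15427/((-8*159*241))) + 13200 = (1993/1121 + 15427/(-306552)) + 13200 = (1993/1121 + 15427*(-1/306552)) + 13200 = (1993/1121 - 15427/306552) + 13200 = 593664469/343644792 + 13200 = 4536704918869/343644792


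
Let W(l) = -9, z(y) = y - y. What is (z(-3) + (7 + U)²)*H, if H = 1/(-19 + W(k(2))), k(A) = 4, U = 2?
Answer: -81/28 ≈ -2.8929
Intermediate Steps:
z(y) = 0
H = -1/28 (H = 1/(-19 - 9) = 1/(-28) = -1/28 ≈ -0.035714)
(z(-3) + (7 + U)²)*H = (0 + (7 + 2)²)*(-1/28) = (0 + 9²)*(-1/28) = (0 + 81)*(-1/28) = 81*(-1/28) = -81/28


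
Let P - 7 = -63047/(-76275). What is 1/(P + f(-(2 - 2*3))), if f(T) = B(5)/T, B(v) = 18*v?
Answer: 152550/4626319 ≈ 0.032974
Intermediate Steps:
P = 596972/76275 (P = 7 - 63047/(-76275) = 7 - 63047*(-1/76275) = 7 + 63047/76275 = 596972/76275 ≈ 7.8266)
f(T) = 90/T (f(T) = (18*5)/T = 90/T)
1/(P + f(-(2 - 2*3))) = 1/(596972/76275 + 90/((-(2 - 2*3)))) = 1/(596972/76275 + 90/((-(2 - 6)))) = 1/(596972/76275 + 90/((-1*(-4)))) = 1/(596972/76275 + 90/4) = 1/(596972/76275 + 90*(1/4)) = 1/(596972/76275 + 45/2) = 1/(4626319/152550) = 152550/4626319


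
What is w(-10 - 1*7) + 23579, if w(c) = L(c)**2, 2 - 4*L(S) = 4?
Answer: 94317/4 ≈ 23579.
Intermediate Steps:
L(S) = -1/2 (L(S) = 1/2 - 1/4*4 = 1/2 - 1 = -1/2)
w(c) = 1/4 (w(c) = (-1/2)**2 = 1/4)
w(-10 - 1*7) + 23579 = 1/4 + 23579 = 94317/4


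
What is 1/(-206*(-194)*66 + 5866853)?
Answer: 1/8504477 ≈ 1.1759e-7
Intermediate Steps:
1/(-206*(-194)*66 + 5866853) = 1/(39964*66 + 5866853) = 1/(2637624 + 5866853) = 1/8504477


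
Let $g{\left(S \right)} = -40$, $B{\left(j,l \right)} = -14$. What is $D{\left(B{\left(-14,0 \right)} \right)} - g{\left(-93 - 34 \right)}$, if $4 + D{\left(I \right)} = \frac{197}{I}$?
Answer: $\frac{307}{14} \approx 21.929$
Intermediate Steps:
$D{\left(I \right)} = -4 + \frac{197}{I}$
$D{\left(B{\left(-14,0 \right)} \right)} - g{\left(-93 - 34 \right)} = \left(-4 + \frac{197}{-14}\right) - -40 = \left(-4 + 197 \left(- \frac{1}{14}\right)\right) + 40 = \left(-4 - \frac{197}{14}\right) + 40 = - \frac{253}{14} + 40 = \frac{307}{14}$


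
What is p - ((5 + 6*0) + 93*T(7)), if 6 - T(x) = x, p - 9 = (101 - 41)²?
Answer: 3697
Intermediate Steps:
p = 3609 (p = 9 + (101 - 41)² = 9 + 60² = 9 + 3600 = 3609)
T(x) = 6 - x
p - ((5 + 6*0) + 93*T(7)) = 3609 - ((5 + 6*0) + 93*(6 - 1*7)) = 3609 - ((5 + 0) + 93*(6 - 7)) = 3609 - (5 + 93*(-1)) = 3609 - (5 - 93) = 3609 - 1*(-88) = 3609 + 88 = 3697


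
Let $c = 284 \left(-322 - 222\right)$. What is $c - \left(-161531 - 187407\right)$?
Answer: $194442$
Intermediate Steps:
$c = -154496$ ($c = 284 \left(-544\right) = -154496$)
$c - \left(-161531 - 187407\right) = -154496 - \left(-161531 - 187407\right) = -154496 - -348938 = -154496 + 348938 = 194442$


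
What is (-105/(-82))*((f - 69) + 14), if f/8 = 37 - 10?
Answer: 16905/82 ≈ 206.16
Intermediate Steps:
f = 216 (f = 8*(37 - 10) = 8*27 = 216)
(-105/(-82))*((f - 69) + 14) = (-105/(-82))*((216 - 69) + 14) = (-105*(-1/82))*(147 + 14) = (105/82)*161 = 16905/82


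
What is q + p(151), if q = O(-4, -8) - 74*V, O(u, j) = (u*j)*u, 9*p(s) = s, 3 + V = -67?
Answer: 45619/9 ≈ 5068.8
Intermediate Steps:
V = -70 (V = -3 - 67 = -70)
p(s) = s/9
O(u, j) = j*u² (O(u, j) = (j*u)*u = j*u²)
q = 5052 (q = -8*(-4)² - 74*(-70) = -8*16 + 5180 = -128 + 5180 = 5052)
q + p(151) = 5052 + (⅑)*151 = 5052 + 151/9 = 45619/9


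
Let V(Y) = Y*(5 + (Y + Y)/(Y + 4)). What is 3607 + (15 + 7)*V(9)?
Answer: 63325/13 ≈ 4871.2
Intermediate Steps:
V(Y) = Y*(5 + 2*Y/(4 + Y)) (V(Y) = Y*(5 + (2*Y)/(4 + Y)) = Y*(5 + 2*Y/(4 + Y)))
3607 + (15 + 7)*V(9) = 3607 + (15 + 7)*(9*(20 + 7*9)/(4 + 9)) = 3607 + 22*(9*(20 + 63)/13) = 3607 + 22*(9*(1/13)*83) = 3607 + 22*(747/13) = 3607 + 16434/13 = 63325/13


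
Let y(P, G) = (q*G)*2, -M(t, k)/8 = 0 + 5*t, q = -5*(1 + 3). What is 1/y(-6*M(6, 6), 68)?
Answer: -1/2720 ≈ -0.00036765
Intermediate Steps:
q = -20 (q = -5*4 = -20)
M(t, k) = -40*t (M(t, k) = -8*(0 + 5*t) = -40*t)
y(P, G) = -40*G (y(P, G) = -20*G*2 = -40*G)
1/y(-6*M(6, 6), 68) = 1/(-40*68) = 1/(-2720) = -1/2720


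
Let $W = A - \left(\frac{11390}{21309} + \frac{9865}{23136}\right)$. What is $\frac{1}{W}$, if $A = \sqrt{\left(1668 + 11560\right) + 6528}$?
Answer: $\frac{262123923968800}{5388944429594710341} + \frac{6001332189857792 \sqrt{4939}}{59278388725541813751} \approx 0.0071636$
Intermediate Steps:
$A = 2 \sqrt{4939}$ ($A = \sqrt{13228 + 6528} = \sqrt{19756} = 2 \sqrt{4939} \approx 140.56$)
$W = - \frac{52636925}{54778336} + 2 \sqrt{4939}$ ($W = 2 \sqrt{4939} - \left(\frac{11390}{21309} + \frac{9865}{23136}\right) = 2 \sqrt{4939} - \frac{52636925}{54778336} = - \frac{52636925}{54778336} + 2 \sqrt{4939} \approx 139.6$)
$\frac{1}{W} = \frac{1}{- \frac{52636925}{54778336} + 2 \sqrt{4939}}$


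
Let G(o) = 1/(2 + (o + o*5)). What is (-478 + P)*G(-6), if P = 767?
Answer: -17/2 ≈ -8.5000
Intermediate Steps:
G(o) = 1/(2 + 6*o) (G(o) = 1/(2 + (o + 5*o)) = 1/(2 + 6*o))
(-478 + P)*G(-6) = (-478 + 767)*(1/(2*(1 + 3*(-6)))) = 289*(1/(2*(1 - 18))) = 289*((1/2)/(-17)) = 289*((1/2)*(-1/17)) = 289*(-1/34) = -17/2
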